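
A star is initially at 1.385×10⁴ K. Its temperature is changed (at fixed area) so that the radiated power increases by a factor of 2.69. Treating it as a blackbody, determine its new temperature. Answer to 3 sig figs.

P ∝ T⁴, so T₂/T₁ = (P₂/P₁)^(1/4) = (2.69)^(1/4) = 1.28067.
T₂ = 1.385×10⁴ × 1.28067 = 1.77×10⁴ K.

T₂ ≈ 1.77×10⁴ K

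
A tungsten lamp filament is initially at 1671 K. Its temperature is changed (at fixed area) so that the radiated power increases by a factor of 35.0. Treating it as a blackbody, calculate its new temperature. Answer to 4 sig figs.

T₂ ≈ 4064 K

P ∝ T⁴, so T₂/T₁ = (P₂/P₁)^(1/4) = (35.0)^(1/4) = 2.43230.
T₂ = 1671 × 2.43230 = 4064 K.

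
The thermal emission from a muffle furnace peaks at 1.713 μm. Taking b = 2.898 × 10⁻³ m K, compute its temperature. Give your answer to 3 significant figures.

Wien's law gives T = b/λ_max = (2.898×10⁻³ m·K)/(1.713×10⁻⁶ m) = 1.69×10³ K.

T ≈ 1.69×10³ K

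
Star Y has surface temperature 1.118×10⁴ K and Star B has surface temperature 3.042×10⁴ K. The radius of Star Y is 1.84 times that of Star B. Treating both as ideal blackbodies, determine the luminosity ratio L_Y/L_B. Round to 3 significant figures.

L_Y/L_B ≈ 0.0618

L ∝ R²T⁴, so L_Y/L_B = (R_Y/R_B)²(T_Y/T_B)⁴ = (1.84)² × (1.118×10⁴/3.042×10⁴)⁴ = 3.3856 × 0.0182444 = 0.0618.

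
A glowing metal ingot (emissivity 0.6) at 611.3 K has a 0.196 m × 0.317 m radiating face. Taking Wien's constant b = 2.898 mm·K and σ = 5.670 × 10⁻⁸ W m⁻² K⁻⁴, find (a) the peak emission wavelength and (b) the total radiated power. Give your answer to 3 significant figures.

λ_max ≈ 4.74 μm; P ≈ 295 W

(a) λ_max = b/T = 2.898×10⁻³/611.3 = 4.741×10⁻⁶ m = 4.74 μm.
Area A = 0.196 × 0.317 = 0.062132 m².
(b) P = εσAT⁴ = 0.6×5.670×10⁻⁸×0.062132×(611.3)⁴ = 295 W.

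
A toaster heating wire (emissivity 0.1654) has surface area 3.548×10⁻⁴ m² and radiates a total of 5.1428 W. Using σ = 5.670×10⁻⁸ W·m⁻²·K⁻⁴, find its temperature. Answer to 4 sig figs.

T ≈ 1115 K

Area A = 3.548×10⁻⁴ m².
P = εσAT⁴ ⇒ T = (P/(εσA))^(1/4) = (5.1428/(0.1654×5.670×10⁻⁸×3.548×10⁻⁴))^(1/4) = 1115 K.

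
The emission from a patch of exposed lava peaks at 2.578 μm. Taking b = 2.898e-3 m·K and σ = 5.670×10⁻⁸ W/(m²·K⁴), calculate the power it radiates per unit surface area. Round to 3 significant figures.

Wien's law: T = b/λ_max = 2.898×10⁻³/2.578×10⁻⁶ = 1124.13 K.
Then I = σT⁴ = 5.670×10⁻⁸×(1124.13)⁴ = 9.05×10⁴ W/m².

I ≈ 9.05×10⁴ W/m²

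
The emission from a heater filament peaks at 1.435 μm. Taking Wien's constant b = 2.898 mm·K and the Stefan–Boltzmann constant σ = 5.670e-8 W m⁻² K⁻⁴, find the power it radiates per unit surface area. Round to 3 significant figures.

I ≈ 9.43×10⁵ W/m²

Wien's law: T = b/λ_max = 2.898×10⁻³/1.435×10⁻⁶ = 2019.51 K.
Then I = σT⁴ = 5.670×10⁻⁸×(2019.51)⁴ = 9.43×10⁵ W/m².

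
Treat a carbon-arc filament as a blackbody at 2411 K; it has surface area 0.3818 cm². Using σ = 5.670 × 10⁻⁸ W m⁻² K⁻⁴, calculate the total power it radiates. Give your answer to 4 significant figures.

P ≈ 73.15 W

Area A = 0.3818 cm² = 3.818×10⁻⁵ m².
P = σAT⁴ = 5.670×10⁻⁸ × 3.818×10⁻⁵ × (2411)⁴ = 73.15 W.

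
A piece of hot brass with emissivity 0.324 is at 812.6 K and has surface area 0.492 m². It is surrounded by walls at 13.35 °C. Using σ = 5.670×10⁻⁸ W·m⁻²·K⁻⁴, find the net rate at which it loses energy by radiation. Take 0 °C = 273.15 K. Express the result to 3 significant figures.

Surroundings: T = 13.35 °C + 273.15 = 286.50 K.
Area A = 0.492 m².
Net radiated power P_net = εσA(T⁴ − T₀⁴) = 0.324×5.670×10⁻⁸×0.492×(812.6⁴ − 286.50⁴).
T⁴ − T₀⁴ = 4.36021×10¹¹ − 6.73750×10⁹ = 4.29284×10¹¹ K⁴, so P_net = 3.88×10³ W.

Net loss ≈ 3.88×10³ W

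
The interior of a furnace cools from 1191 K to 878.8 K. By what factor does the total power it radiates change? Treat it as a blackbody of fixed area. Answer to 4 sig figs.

P₂/P₁ ≈ 0.2964

P ∝ T⁴, so P₂/P₁ = (T₂/T₁)⁴ = (878.8/1191)⁴ = (0.737867)⁴ = 0.2964.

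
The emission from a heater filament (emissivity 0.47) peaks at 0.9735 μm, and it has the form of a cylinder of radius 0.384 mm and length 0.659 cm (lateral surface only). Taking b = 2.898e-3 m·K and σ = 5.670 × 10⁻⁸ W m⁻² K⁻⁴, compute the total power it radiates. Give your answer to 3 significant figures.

P ≈ 33.3 W

Wien's law: T = b/λ_max = 2.898×10⁻³/9.735×10⁻⁷ = 2976.89 K.
Lateral area A = 2πrL = 2π×3.84×10⁻⁴×6.59×10⁻³ = 1.59000×10⁻⁵ m².
Then P = εσAT⁴ = 0.47×5.670×10⁻⁸×1.59000×10⁻⁵×(2976.89)⁴ = 33.3 W.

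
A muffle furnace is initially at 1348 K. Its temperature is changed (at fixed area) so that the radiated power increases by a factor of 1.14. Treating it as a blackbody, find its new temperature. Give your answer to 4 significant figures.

P ∝ T⁴, so T₂/T₁ = (P₂/P₁)^(1/4) = (1.14)^(1/4) = 1.03330.
T₂ = 1348 × 1.03330 = 1393 K.

T₂ ≈ 1393 K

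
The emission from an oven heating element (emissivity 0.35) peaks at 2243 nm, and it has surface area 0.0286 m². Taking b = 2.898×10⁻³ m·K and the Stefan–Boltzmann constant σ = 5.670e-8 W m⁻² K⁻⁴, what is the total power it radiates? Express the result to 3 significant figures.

Wien's law: T = b/λ_max = 2.898×10⁻³/2.243×10⁻⁶ = 1292.02 K.
Area A = 0.0286 m².
Then P = εσAT⁴ = 0.35×5.670×10⁻⁸×0.0286×(1292.02)⁴ = 1.58×10³ W.

P ≈ 1.58×10³ W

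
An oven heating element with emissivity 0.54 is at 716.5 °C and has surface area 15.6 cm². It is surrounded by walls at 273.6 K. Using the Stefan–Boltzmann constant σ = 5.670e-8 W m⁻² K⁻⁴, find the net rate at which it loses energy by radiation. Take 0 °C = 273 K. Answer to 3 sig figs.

T = 716.5 °C + 273 = 989.5 K.
Area A = 15.6 cm² = 1.56×10⁻³ m².
Net radiated power P_net = εσA(T⁴ − T₀⁴) = 0.54×5.670×10⁻⁸×1.56×10⁻³×(989.5⁴ − 273.6⁴).
T⁴ − T₀⁴ = 9.58657×10¹¹ − 5.60356×10⁹ = 9.53053×10¹¹ K⁴, so P_net = 45.5 W.

Net loss ≈ 45.5 W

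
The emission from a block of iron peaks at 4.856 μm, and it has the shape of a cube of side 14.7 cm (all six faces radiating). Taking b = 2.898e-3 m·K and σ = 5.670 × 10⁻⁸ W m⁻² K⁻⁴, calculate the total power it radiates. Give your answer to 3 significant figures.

Wien's law: T = b/λ_max = 2.898×10⁻³/4.856×10⁻⁶ = 596.787 K.
Area A = 6s² = 6×(0.147 m)² = 0.129654 m².
Then P = σAT⁴ = 5.670×10⁻⁸×0.129654×(596.787)⁴ = 932 W.

P ≈ 932 W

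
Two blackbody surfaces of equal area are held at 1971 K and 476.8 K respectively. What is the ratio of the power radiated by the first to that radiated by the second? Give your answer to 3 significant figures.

P₁/P₂ ≈ 292

With equal areas, P₁/P₂ = (T₁/T₂)⁴ = (1971/476.8)⁴ = 292.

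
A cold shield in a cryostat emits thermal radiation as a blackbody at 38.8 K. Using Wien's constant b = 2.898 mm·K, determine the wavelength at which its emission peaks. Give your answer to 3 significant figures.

λ_max ≈ 74.7 μm

Wien's displacement law: λ_max = b/T = (2.898×10⁻³ m·K)/(38.8 K) = 7.469×10⁻⁵ m.
That is 74.7 μm, in the infrared range.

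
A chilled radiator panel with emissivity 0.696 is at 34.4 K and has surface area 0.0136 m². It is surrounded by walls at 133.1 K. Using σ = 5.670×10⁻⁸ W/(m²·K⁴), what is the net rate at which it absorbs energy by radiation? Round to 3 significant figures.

Net gain ≈ 0.168 W

Area A = 0.0136 m².
Net radiated power P_net = εσA(T⁴ − T₀⁴) = 0.696×5.670×10⁻⁸×0.0136×(34.4⁴ − 133.1⁴).
T⁴ − T₀⁴ = 1.40034×10⁶ − 3.13843×10⁸ = -3.12443×10⁸ K⁴, so P_net = -0.168 W — negative, meaning a net gain of 0.168 W.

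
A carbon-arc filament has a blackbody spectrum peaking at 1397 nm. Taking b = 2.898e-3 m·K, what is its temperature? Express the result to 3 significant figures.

T ≈ 2.07×10³ K

Wien's law gives T = b/λ_max = (2.898×10⁻³ m·K)/(1.397×10⁻⁶ m) = 2.07×10³ K.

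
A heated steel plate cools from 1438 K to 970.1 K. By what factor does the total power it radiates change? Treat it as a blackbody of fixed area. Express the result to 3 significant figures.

P ∝ T⁴, so P₂/P₁ = (T₂/T₁)⁴ = (970.1/1438)⁴ = (0.674618)⁴ = 0.207.

P₂/P₁ ≈ 0.207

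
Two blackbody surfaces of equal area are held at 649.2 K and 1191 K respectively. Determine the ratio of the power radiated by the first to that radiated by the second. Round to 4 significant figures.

P₁/P₂ ≈ 0.08828

With equal areas, P₁/P₂ = (T₁/T₂)⁴ = (649.2/1191)⁴ = 0.08828.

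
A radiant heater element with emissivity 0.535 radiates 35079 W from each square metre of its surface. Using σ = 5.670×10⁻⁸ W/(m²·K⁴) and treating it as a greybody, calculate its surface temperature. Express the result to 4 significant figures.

I = εσT⁴, so T = (I/εσ)^(1/4) = (35079/(0.535×5.670×10⁻⁸))^(1/4) = 1037 K.

T ≈ 1037 K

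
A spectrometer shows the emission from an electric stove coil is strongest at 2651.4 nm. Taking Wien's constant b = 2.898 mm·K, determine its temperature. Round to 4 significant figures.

Wien's law gives T = b/λ_max = (2.898×10⁻³ m·K)/(2.6514×10⁻⁶ m) = 1093 K.

T ≈ 1093 K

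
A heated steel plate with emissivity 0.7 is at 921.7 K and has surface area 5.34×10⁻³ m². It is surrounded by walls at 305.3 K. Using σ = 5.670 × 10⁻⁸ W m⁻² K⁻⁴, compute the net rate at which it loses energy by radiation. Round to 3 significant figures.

Area A = 5.34×10⁻³ m².
Net radiated power P_net = εσA(T⁴ − T₀⁴) = 0.7×5.670×10⁻⁸×5.34×10⁻³×(921.7⁴ − 305.3⁴).
T⁴ − T₀⁴ = 7.21703×10¹¹ − 8.68775×10⁹ = 7.13015×10¹¹ K⁴, so P_net = 151 W.

Net loss ≈ 151 W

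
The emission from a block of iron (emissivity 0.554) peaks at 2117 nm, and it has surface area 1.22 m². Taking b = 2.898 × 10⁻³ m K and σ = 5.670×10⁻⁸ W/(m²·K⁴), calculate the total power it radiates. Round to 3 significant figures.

P ≈ 1.35×10⁵ W

Wien's law: T = b/λ_max = 2.898×10⁻³/2.117×10⁻⁶ = 1368.92 K.
Area A = 1.22 m².
Then P = εσAT⁴ = 0.554×5.670×10⁻⁸×1.22×(1368.92)⁴ = 1.35×10⁵ W.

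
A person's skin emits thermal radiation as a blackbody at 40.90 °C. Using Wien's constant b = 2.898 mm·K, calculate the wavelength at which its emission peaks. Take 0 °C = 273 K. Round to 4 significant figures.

λ_max ≈ 9.232 μm

T = 40.90 °C + 273 = 313.90 K.
Wien's displacement law: λ_max = b/T = (2.898×10⁻³ m·K)/(313.90 K) = 9.2322×10⁻⁶ m.
That is 9.232 μm, in the infrared range.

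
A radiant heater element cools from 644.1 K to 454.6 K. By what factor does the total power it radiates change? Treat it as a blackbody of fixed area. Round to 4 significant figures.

P₂/P₁ ≈ 0.2481

P ∝ T⁴, so P₂/P₁ = (T₂/T₁)⁴ = (454.6/644.1)⁴ = (0.705791)⁴ = 0.2481.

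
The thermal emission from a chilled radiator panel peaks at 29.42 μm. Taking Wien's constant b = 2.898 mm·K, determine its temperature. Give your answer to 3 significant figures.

T ≈ 98.5 K

Wien's law gives T = b/λ_max = (2.898×10⁻³ m·K)/(2.942×10⁻⁵ m) = 98.5 K.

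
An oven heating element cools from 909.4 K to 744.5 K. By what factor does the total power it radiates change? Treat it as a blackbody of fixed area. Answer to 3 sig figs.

P₂/P₁ ≈ 0.449

P ∝ T⁴, so P₂/P₁ = (T₂/T₁)⁴ = (744.5/909.4)⁴ = (0.818672)⁴ = 0.449.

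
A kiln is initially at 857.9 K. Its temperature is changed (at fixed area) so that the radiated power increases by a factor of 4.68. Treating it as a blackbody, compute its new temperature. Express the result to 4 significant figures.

P ∝ T⁴, so T₂/T₁ = (P₂/P₁)^(1/4) = (4.68)^(1/4) = 1.47083.
T₂ = 857.9 × 1.47083 = 1262 K.

T₂ ≈ 1262 K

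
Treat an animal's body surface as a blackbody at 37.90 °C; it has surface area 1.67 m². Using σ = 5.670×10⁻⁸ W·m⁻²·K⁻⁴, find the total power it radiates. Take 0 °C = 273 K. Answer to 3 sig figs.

P ≈ 885 W

T = 37.90 °C + 273 = 310.90 K.
Area A = 1.67 m².
P = σAT⁴ = 5.670×10⁻⁸ × 1.67 × (310.90)⁴ = 885 W.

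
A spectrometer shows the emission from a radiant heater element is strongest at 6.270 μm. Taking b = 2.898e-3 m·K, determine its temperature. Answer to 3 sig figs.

Wien's law gives T = b/λ_max = (2.898×10⁻³ m·K)/(6.270×10⁻⁶ m) = 462 K.

T ≈ 462 K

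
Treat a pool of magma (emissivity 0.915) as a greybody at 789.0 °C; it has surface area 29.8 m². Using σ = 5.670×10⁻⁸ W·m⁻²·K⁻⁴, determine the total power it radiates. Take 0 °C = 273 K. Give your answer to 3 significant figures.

P ≈ 1.97×10⁶ W

T = 789.0 °C + 273 = 1062.0 K.
Area A = 29.8 m².
P = εσAT⁴ = 0.915 × 5.670×10⁻⁸ × 29.8 × (1062.0)⁴ = 1.97×10⁶ W.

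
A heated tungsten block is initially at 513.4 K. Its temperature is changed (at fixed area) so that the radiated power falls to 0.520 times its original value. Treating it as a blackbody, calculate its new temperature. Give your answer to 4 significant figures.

T₂ ≈ 436.0 K

P ∝ T⁴, so T₂/T₁ = (P₂/P₁)^(1/4) = (0.520)^(1/4) = 0.849182.
T₂ = 513.4 × 0.849182 = 436.0 K.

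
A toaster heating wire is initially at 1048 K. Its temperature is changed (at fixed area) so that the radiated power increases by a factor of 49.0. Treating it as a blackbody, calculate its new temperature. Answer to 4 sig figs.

T₂ ≈ 2773 K

P ∝ T⁴, so T₂/T₁ = (P₂/P₁)^(1/4) = (49.0)^(1/4) = 2.64575.
T₂ = 1048 × 2.64575 = 2773 K.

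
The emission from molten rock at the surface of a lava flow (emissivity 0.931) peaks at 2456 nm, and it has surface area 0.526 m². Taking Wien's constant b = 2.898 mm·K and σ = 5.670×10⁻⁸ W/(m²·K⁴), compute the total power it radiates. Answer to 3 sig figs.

P ≈ 5.38×10⁴ W

Wien's law: T = b/λ_max = 2.898×10⁻³/2.456×10⁻⁶ = 1179.97 K.
Area A = 0.526 m².
Then P = εσAT⁴ = 0.931×5.670×10⁻⁸×0.526×(1179.97)⁴ = 5.38×10⁴ W.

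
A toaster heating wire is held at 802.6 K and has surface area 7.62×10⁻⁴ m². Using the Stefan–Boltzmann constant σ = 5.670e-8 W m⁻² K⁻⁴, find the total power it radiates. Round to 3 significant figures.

Area A = 7.62×10⁻⁴ m².
P = σAT⁴ = 5.670×10⁻⁸ × 7.62×10⁻⁴ × (802.6)⁴ = 17.9 W.

P ≈ 17.9 W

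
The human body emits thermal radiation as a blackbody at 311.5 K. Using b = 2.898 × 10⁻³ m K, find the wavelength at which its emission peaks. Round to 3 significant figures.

λ_max ≈ 9.30 μm

Wien's displacement law: λ_max = b/T = (2.898×10⁻³ m·K)/(311.5 K) = 9.303×10⁻⁶ m.
That is 9.30 μm, in the infrared range.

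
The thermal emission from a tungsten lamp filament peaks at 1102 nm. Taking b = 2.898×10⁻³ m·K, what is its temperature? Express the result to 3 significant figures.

T ≈ 2.63×10³ K

Wien's law gives T = b/λ_max = (2.898×10⁻³ m·K)/(1.102×10⁻⁶ m) = 2.63×10³ K.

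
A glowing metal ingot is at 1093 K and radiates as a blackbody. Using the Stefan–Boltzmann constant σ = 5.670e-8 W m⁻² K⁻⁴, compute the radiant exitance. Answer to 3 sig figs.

I ≈ 8.09×10⁴ W/m²

Stefan–Boltzmann: I = σT⁴ = 5.670×10⁻⁸ × (1093)⁴ = 8.09×10⁴ W/m².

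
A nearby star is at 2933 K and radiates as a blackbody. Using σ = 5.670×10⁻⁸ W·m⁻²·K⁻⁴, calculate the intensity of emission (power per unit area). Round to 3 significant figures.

I ≈ 4.20×10⁶ W/m²

Stefan–Boltzmann: I = σT⁴ = 5.670×10⁻⁸ × (2933)⁴ = 4.20×10⁶ W/m².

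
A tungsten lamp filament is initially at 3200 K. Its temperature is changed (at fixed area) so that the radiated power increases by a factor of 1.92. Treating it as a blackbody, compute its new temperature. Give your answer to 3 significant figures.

T₂ ≈ 3.77×10³ K

P ∝ T⁴, so T₂/T₁ = (P₂/P₁)^(1/4) = (1.92)^(1/4) = 1.17713.
T₂ = 3200 × 1.17713 = 3.77×10³ K.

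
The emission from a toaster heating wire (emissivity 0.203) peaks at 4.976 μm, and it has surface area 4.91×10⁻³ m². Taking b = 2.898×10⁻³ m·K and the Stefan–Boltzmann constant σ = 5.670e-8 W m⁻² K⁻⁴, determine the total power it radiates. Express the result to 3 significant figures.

P ≈ 6.50 W

Wien's law: T = b/λ_max = 2.898×10⁻³/4.976×10⁻⁶ = 582.395 K.
Area A = 4.91×10⁻³ m².
Then P = εσAT⁴ = 0.203×5.670×10⁻⁸×4.91×10⁻³×(582.395)⁴ = 6.50 W.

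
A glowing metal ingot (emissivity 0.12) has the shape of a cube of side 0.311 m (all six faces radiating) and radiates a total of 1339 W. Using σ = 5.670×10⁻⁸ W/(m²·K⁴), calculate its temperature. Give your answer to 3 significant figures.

Area A = 6s² = 6×(0.311 m)² = 0.580326 m².
P = εσAT⁴ ⇒ T = (P/(εσA))^(1/4) = (1339/(0.12×5.670×10⁻⁸×0.580326))^(1/4) = 763 K.

T ≈ 763 K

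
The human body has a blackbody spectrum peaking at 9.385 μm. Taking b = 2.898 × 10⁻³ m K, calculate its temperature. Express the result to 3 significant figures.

Wien's law gives T = b/λ_max = (2.898×10⁻³ m·K)/(9.385×10⁻⁶ m) = 309 K.

T ≈ 309 K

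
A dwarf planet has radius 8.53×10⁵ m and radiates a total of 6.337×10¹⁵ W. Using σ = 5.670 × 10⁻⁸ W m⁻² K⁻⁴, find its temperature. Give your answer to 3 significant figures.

T ≈ 333 K

Surface area A = 4πR² = 4π(8.53×10⁵ m)² = 9.14340×10¹² m².
P = σAT⁴ ⇒ T = (P/(σA))^(1/4) = (6.337×10¹⁵/(5.670×10⁻⁸×9.14340×10¹²))^(1/4) = 333 K.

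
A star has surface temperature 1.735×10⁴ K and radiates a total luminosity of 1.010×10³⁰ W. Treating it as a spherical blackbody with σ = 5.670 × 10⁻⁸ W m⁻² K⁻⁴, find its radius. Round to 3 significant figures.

L = 4πR²σT⁴ ⇒ R = √(L/(4πσT⁴)).
σT⁴ = 5.13784×10⁹ W/m², so R = √(1.010×10³⁰/(4π×5.13784×10⁹)) = 3.96×10⁹ m.

R ≈ 3.96×10⁹ m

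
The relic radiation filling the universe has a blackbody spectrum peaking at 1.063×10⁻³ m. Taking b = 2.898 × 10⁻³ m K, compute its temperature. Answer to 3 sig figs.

T ≈ 2.73 K

Wien's law gives T = b/λ_max = (2.898×10⁻³ m·K)/(1.063×10⁻³ m) = 2.73 K.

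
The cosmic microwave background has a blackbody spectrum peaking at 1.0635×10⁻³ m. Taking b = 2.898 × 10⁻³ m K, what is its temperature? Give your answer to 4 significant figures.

T ≈ 2.725 K

Wien's law gives T = b/λ_max = (2.898×10⁻³ m·K)/(1.0635×10⁻³ m) = 2.725 K.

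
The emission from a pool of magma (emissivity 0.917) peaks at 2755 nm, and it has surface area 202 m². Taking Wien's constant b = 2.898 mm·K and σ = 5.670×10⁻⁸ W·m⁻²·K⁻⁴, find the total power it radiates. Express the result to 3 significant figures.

P ≈ 1.29×10⁷ W

Wien's law: T = b/λ_max = 2.898×10⁻³/2.755×10⁻⁶ = 1051.91 K.
Area A = 202 m².
Then P = εσAT⁴ = 0.917×5.670×10⁻⁸×202×(1051.91)⁴ = 1.29×10⁷ W.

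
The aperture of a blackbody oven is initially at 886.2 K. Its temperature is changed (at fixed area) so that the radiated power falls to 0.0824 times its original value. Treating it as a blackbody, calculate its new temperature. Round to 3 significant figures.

P ∝ T⁴, so T₂/T₁ = (P₂/P₁)^(1/4) = (0.0824)^(1/4) = 0.535774.
T₂ = 886.2 × 0.535774 = 475 K.

T₂ ≈ 475 K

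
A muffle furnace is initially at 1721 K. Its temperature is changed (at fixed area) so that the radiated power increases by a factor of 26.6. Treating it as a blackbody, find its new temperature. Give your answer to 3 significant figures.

P ∝ T⁴, so T₂/T₁ = (P₂/P₁)^(1/4) = (26.6)^(1/4) = 2.27102.
T₂ = 1721 × 2.27102 = 3.91×10³ K.

T₂ ≈ 3.91×10³ K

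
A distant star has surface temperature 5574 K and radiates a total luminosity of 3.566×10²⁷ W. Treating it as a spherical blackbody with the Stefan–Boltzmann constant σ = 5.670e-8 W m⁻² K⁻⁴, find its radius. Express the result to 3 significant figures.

L = 4πR²σT⁴ ⇒ R = √(L/(4πσT⁴)).
σT⁴ = 5.47332×10⁷ W/m², so R = √(3.566×10²⁷/(4π×5.47332×10⁷)) = 2.28×10⁹ m.

R ≈ 2.28×10⁹ m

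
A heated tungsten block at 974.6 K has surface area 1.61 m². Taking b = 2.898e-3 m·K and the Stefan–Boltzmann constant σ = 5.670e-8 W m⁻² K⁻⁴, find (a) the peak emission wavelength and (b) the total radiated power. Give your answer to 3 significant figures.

(a) λ_max = b/T = 2.898×10⁻³/974.6 = 2.974×10⁻⁶ m = 2.97×10³ nm.
Area A = 1.61 m².
(b) P = σAT⁴ = 5.670×10⁻⁸×1.61×(974.6)⁴ = 8.24×10⁴ W.

λ_max ≈ 2.97×10³ nm; P ≈ 8.24×10⁴ W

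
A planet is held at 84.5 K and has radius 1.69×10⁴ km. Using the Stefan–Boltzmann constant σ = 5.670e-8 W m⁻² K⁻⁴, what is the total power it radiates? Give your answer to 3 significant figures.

P ≈ 1.04×10¹⁶ W

Surface area A = 4πR² = 4π(1.69×10⁷ m)² = 3.58908×10¹⁵ m².
P = σAT⁴ = 5.670×10⁻⁸ × 3.58908×10¹⁵ × (84.5)⁴ = 1.04×10¹⁶ W.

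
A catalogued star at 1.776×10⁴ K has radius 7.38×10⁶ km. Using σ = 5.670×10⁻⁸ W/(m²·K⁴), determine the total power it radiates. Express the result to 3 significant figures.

P ≈ 3.86×10³⁰ W

Surface area A = 4πR² = 4π(7.38×10⁹ m)² = 6.84420×10²⁰ m².
P = σAT⁴ = 5.670×10⁻⁸ × 6.84420×10²⁰ × (1.776×10⁴)⁴ = 3.86×10³⁰ W.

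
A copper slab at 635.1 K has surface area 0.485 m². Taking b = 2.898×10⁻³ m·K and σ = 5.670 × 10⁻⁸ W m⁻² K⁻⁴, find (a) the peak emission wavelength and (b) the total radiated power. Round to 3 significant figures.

(a) λ_max = b/T = 2.898×10⁻³/635.1 = 4.563×10⁻⁶ m = 4.56 μm.
Area A = 0.485 m².
(b) P = σAT⁴ = 5.670×10⁻⁸×0.485×(635.1)⁴ = 4.47×10³ W.

λ_max ≈ 4.56 μm; P ≈ 4.47×10³ W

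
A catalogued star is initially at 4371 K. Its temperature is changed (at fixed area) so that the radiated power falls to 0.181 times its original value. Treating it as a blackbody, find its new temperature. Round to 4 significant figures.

T₂ ≈ 2851 K

P ∝ T⁴, so T₂/T₁ = (P₂/P₁)^(1/4) = (0.181)^(1/4) = 0.652258.
T₂ = 4371 × 0.652258 = 2851 K.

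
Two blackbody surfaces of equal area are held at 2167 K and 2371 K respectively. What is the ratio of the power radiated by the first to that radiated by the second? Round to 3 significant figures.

P₁/P₂ ≈ 0.698

With equal areas, P₁/P₂ = (T₁/T₂)⁴ = (2167/2371)⁴ = 0.698.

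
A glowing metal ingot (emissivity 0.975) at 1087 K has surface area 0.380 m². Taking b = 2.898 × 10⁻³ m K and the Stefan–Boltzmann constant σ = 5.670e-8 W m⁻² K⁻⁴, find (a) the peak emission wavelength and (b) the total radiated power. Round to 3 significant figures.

λ_max ≈ 2.67 μm; P ≈ 2.93×10⁴ W

(a) λ_max = b/T = 2.898×10⁻³/1087 = 2.666×10⁻⁶ m = 2.67 μm.
Area A = 0.380 m².
(b) P = εσAT⁴ = 0.975×5.670×10⁻⁸×0.380×(1087)⁴ = 2.93×10⁴ W.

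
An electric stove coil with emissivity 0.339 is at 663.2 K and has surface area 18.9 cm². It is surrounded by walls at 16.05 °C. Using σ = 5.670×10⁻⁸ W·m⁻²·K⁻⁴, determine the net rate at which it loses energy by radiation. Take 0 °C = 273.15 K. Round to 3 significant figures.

Surroundings: T = 16.05 °C + 273.15 = 289.20 K.
Area A = 18.9 cm² = 1.89×10⁻³ m².
Net radiated power P_net = εσA(T⁴ − T₀⁴) = 0.339×5.670×10⁻⁸×1.89×10⁻³×(663.2⁴ − 289.20⁴).
T⁴ − T₀⁴ = 1.93454×10¹¹ − 6.99509×10⁹ = 1.86459×10¹¹ K⁴, so P_net = 6.77 W.

Net loss ≈ 6.77 W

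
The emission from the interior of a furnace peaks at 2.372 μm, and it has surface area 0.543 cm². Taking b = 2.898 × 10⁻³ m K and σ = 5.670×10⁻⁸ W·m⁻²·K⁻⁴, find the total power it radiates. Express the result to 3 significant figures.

Wien's law: T = b/λ_max = 2.898×10⁻³/2.372×10⁻⁶ = 1221.75 K.
Area A = 0.543 cm² = 5.43×10⁻⁵ m².
Then P = σAT⁴ = 5.670×10⁻⁸×5.43×10⁻⁵×(1221.75)⁴ = 6.86 W.

P ≈ 6.86 W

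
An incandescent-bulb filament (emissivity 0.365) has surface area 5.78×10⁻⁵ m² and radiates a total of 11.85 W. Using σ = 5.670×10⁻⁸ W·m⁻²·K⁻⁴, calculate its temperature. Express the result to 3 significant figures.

T ≈ 1.77×10³ K

Area A = 5.78×10⁻⁵ m².
P = εσAT⁴ ⇒ T = (P/(εσA))^(1/4) = (11.85/(0.365×5.670×10⁻⁸×5.78×10⁻⁵))^(1/4) = 1.77×10³ K.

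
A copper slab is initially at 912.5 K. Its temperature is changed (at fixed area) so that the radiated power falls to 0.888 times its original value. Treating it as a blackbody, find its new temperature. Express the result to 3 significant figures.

T₂ ≈ 886 K

P ∝ T⁴, so T₂/T₁ = (P₂/P₁)^(1/4) = (0.888)^(1/4) = 0.970741.
T₂ = 912.5 × 0.970741 = 886 K.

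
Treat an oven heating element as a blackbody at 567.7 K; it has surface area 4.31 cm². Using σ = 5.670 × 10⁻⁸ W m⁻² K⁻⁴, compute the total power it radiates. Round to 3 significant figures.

P ≈ 2.54 W

Area A = 4.31 cm² = 4.31×10⁻⁴ m².
P = σAT⁴ = 5.670×10⁻⁸ × 4.31×10⁻⁴ × (567.7)⁴ = 2.54 W.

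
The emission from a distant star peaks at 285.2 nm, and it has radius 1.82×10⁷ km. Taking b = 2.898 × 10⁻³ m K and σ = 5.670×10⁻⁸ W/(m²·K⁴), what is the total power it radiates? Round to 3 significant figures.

Wien's law: T = b/λ_max = 2.898×10⁻³/2.852×10⁻⁷ = 10161.3 K.
Surface area A = 4πR² = 4π(1.82×10¹⁰ m)² = 4.16248×10²¹ m².
Then P = σAT⁴ = 5.670×10⁻⁸×4.16248×10²¹×(10161.3)⁴ = 2.52×10³⁰ W.

P ≈ 2.52×10³⁰ W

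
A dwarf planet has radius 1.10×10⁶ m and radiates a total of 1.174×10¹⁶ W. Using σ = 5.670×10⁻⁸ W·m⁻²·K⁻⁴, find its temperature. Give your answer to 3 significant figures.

T ≈ 342 K

Surface area A = 4πR² = 4π(1.10×10⁶ m)² = 1.52053×10¹³ m².
P = σAT⁴ ⇒ T = (P/(σA))^(1/4) = (1.174×10¹⁶/(5.670×10⁻⁸×1.52053×10¹³))^(1/4) = 342 K.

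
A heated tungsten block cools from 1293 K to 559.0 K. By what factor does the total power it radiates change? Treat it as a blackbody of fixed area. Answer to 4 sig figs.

P₂/P₁ ≈ 0.03493

P ∝ T⁴, so P₂/P₁ = (T₂/T₁)⁴ = (559.0/1293)⁴ = (0.432328)⁴ = 0.03493.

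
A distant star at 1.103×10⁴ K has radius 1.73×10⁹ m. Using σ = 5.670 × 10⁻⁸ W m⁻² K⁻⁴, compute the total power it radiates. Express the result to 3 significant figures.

Surface area A = 4πR² = 4π(1.73×10⁹ m)² = 3.76099×10¹⁹ m².
P = σAT⁴ = 5.670×10⁻⁸ × 3.76099×10¹⁹ × (1.103×10⁴)⁴ = 3.16×10²⁸ W.

P ≈ 3.16×10²⁸ W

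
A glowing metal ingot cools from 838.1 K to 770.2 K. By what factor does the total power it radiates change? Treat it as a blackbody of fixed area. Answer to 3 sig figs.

P ∝ T⁴, so P₂/P₁ = (T₂/T₁)⁴ = (770.2/838.1)⁴ = (0.918983)⁴ = 0.713.

P₂/P₁ ≈ 0.713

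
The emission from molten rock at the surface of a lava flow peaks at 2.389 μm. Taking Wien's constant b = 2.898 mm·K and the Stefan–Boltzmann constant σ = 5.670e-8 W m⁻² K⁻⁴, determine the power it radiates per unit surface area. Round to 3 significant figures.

I ≈ 1.23×10⁵ W/m²

Wien's law: T = b/λ_max = 2.898×10⁻³/2.389×10⁻⁶ = 1213.06 K.
Then I = σT⁴ = 5.670×10⁻⁸×(1213.06)⁴ = 1.23×10⁵ W/m².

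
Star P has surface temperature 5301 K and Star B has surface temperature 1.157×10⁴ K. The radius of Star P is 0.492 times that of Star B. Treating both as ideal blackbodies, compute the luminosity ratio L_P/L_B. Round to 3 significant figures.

L_P/L_B ≈ 0.0107

L ∝ R²T⁴, so L_P/L_B = (R_P/R_B)²(T_P/T_B)⁴ = (0.492)² × (5301/1.157×10⁴)⁴ = 0.242064 × 0.0440654 = 0.0107.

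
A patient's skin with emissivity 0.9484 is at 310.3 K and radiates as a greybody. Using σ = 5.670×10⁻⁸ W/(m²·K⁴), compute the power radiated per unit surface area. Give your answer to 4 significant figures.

I ≈ 498.5 W/m²

Stefan–Boltzmann: I = εσT⁴ = 0.9484 × 5.670×10⁻⁸ × (310.3)⁴ = 498.5 W/m².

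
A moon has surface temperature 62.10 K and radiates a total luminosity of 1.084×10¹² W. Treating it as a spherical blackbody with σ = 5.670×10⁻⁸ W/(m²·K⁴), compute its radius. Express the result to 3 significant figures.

R ≈ 3.20×10⁵ m

L = 4πR²σT⁴ ⇒ R = √(L/(4πσT⁴)).
σT⁴ = 0.843237 W/m², so R = √(1.084×10¹²/(4π×0.843237)) = 3.20×10⁵ m.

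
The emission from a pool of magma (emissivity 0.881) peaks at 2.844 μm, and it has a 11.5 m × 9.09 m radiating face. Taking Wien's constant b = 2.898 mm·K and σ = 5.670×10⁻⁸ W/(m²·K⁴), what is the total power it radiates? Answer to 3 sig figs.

Wien's law: T = b/λ_max = 2.898×10⁻³/2.844×10⁻⁶ = 1018.99 K.
Area A = 11.5 × 9.09 = 104.535 m².
Then P = εσAT⁴ = 0.881×5.670×10⁻⁸×104.535×(1018.99)⁴ = 5.63×10⁶ W.

P ≈ 5.63×10⁶ W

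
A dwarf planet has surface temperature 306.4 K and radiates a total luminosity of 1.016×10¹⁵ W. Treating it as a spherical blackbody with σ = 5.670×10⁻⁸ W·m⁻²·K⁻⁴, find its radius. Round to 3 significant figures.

R ≈ 4.02×10⁵ m

L = 4πR²σT⁴ ⇒ R = √(L/(4πσT⁴)).
σT⁴ = 499.733 W/m², so R = √(1.016×10¹⁵/(4π×499.733)) = 4.02×10⁵ m.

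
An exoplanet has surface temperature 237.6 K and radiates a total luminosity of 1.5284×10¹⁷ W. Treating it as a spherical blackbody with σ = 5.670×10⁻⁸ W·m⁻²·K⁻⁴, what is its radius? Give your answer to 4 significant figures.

L = 4πR²σT⁴ ⇒ R = √(L/(4πσT⁴)).
σT⁴ = 180.704 W/m², so R = √(1.5284×10¹⁷/(4π×180.704)) = 8.204×10⁶ m.

R ≈ 8.204×10⁶ m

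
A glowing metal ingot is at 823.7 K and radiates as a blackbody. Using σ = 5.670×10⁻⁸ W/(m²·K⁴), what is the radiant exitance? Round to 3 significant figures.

Stefan–Boltzmann: I = σT⁴ = 5.670×10⁻⁸ × (823.7)⁴ = 2.61×10⁴ W/m².

I ≈ 2.61×10⁴ W/m²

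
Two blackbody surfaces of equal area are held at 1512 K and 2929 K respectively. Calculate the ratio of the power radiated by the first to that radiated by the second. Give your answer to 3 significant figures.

With equal areas, P₁/P₂ = (T₁/T₂)⁴ = (1512/2929)⁴ = 0.0710.

P₁/P₂ ≈ 0.0710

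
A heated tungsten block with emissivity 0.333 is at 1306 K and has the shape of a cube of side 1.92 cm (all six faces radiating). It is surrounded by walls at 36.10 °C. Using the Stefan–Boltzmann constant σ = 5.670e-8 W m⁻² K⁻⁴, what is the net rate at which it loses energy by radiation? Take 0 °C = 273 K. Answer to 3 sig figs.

Net loss ≈ 121 W

Surroundings: T = 36.10 °C + 273 = 309.10 K.
Area A = 6s² = 6×(0.0192 m)² = 2.21184×10⁻³ m².
Net radiated power P_net = εσA(T⁴ − T₀⁴) = 0.333×5.670×10⁻⁸×2.21184×10⁻³×(1306⁴ − 309.10⁴).
T⁴ − T₀⁴ = 2.90919×10¹² − 9.12843×10⁹ = 2.90006×10¹² K⁴, so P_net = 121 W.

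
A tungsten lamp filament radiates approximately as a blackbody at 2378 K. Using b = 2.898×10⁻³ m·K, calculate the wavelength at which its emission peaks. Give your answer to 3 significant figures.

λ_max ≈ 1.22×10³ nm

Wien's displacement law: λ_max = b/T = (2.898×10⁻³ m·K)/(2378 K) = 1.219×10⁻⁶ m.
That is 1.22×10³ nm, in the infrared range.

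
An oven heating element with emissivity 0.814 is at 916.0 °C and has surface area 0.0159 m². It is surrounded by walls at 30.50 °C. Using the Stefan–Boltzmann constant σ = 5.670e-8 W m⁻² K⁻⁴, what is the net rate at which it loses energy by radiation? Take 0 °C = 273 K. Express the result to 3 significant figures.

Net loss ≈ 1.46×10³ W

T = 916.0 °C + 273 = 1189.0 K.
Surroundings: T = 30.50 °C + 273 = 303.50 K.
Area A = 0.0159 m².
Net radiated power P_net = εσA(T⁴ − T₀⁴) = 0.814×5.670×10⁻⁸×0.0159×(1189.0⁴ − 303.50⁴).
T⁴ − T₀⁴ = 1.99861×10¹² − 8.48467×10⁹ = 1.99013×10¹² K⁴, so P_net = 1.46×10³ W.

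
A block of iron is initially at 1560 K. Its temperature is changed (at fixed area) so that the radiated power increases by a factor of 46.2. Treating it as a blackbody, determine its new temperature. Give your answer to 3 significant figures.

T₂ ≈ 4.07×10³ K

P ∝ T⁴, so T₂/T₁ = (P₂/P₁)^(1/4) = (46.2)^(1/4) = 2.60712.
T₂ = 1560 × 2.60712 = 4.07×10³ K.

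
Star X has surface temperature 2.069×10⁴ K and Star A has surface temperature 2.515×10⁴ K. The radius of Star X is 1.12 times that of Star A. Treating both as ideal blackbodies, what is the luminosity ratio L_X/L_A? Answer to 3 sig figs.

L ∝ R²T⁴, so L_X/L_A = (R_X/R_A)²(T_X/T_A)⁴ = (1.12)² × (2.069×10⁴/2.515×10⁴)⁴ = 1.2544 × 0.458026 = 0.575.

L_X/L_A ≈ 0.575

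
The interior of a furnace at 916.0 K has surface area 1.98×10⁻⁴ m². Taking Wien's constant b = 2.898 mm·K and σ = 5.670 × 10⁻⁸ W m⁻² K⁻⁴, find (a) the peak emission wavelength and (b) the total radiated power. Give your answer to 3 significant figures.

λ_max ≈ 3.16 μm; P ≈ 7.90 W

(a) λ_max = b/T = 2.898×10⁻³/916.0 = 3.164×10⁻⁶ m = 3.16 μm.
Area A = 1.98×10⁻⁴ m².
(b) P = σAT⁴ = 5.670×10⁻⁸×1.98×10⁻⁴×(916.0)⁴ = 7.90 W.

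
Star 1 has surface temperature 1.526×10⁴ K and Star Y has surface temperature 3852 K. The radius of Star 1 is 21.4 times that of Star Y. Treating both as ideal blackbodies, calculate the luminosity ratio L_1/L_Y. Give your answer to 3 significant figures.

L_1/L_Y ≈ 1.13×10⁵

L ∝ R²T⁴, so L_1/L_Y = (R_1/R_Y)²(T_1/T_Y)⁴ = (21.4)² × (1.526×10⁴/3852)⁴ = 457.96 × 246.305 = 1.13×10⁵.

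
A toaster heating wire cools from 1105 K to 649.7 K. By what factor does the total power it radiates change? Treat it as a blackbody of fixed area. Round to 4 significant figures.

P ∝ T⁴, so P₂/P₁ = (T₂/T₁)⁴ = (649.7/1105)⁴ = (0.587964)⁴ = 0.1195.

P₂/P₁ ≈ 0.1195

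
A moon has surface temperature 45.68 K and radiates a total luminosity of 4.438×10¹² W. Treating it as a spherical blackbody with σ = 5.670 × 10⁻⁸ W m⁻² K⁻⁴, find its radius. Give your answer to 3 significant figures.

L = 4πR²σT⁴ ⇒ R = √(L/(4πσT⁴)).
σT⁴ = 0.246881 W/m², so R = √(4.438×10¹²/(4π×0.246881)) = 1.20×10⁶ m.

R ≈ 1.20×10⁶ m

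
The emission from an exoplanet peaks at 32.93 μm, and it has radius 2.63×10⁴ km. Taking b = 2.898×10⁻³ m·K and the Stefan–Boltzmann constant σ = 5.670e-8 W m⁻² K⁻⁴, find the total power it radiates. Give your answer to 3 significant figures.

Wien's law: T = b/λ_max = 2.898×10⁻³/3.293×10⁻⁵ = 88.0049 K.
Surface area A = 4πR² = 4π(2.63×10⁷ m)² = 8.69203×10¹⁵ m².
Then P = σAT⁴ = 5.670×10⁻⁸×8.69203×10¹⁵×(88.0049)⁴ = 2.96×10¹⁶ W.

P ≈ 2.96×10¹⁶ W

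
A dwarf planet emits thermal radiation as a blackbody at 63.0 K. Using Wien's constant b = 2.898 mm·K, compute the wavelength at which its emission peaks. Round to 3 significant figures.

Wien's displacement law: λ_max = b/T = (2.898×10⁻³ m·K)/(63.0 K) = 4.600×10⁻⁵ m.
That is 46.0 μm, in the infrared range.

λ_max ≈ 46.0 μm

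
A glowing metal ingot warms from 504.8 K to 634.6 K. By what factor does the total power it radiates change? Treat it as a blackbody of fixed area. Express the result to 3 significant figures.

P ∝ T⁴, so P₂/P₁ = (T₂/T₁)⁴ = (634.6/504.8)⁴ = (1.25713)⁴ = 2.50.

P₂/P₁ ≈ 2.50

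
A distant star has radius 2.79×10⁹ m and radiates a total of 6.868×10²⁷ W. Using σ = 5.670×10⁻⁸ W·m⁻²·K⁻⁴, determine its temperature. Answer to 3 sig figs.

T ≈ 5.93×10³ K

Surface area A = 4πR² = 4π(2.79×10⁹ m)² = 9.78179×10¹⁹ m².
P = σAT⁴ ⇒ T = (P/(σA))^(1/4) = (6.868×10²⁷/(5.670×10⁻⁸×9.78179×10¹⁹))^(1/4) = 5.93×10³ K.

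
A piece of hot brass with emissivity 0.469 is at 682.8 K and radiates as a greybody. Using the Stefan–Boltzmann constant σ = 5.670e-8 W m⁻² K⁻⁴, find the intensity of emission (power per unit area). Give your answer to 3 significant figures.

Stefan–Boltzmann: I = εσT⁴ = 0.469 × 5.670×10⁻⁸ × (682.8)⁴ = 5.78×10³ W/m².

I ≈ 5.78×10³ W/m²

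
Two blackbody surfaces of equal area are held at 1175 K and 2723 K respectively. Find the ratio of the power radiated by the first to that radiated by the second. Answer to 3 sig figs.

With equal areas, P₁/P₂ = (T₁/T₂)⁴ = (1175/2723)⁴ = 0.0347.

P₁/P₂ ≈ 0.0347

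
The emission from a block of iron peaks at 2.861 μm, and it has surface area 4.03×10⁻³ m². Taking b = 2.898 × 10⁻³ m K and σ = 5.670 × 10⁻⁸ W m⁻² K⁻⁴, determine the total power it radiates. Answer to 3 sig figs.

P ≈ 241 W

Wien's law: T = b/λ_max = 2.898×10⁻³/2.861×10⁻⁶ = 1012.93 K.
Area A = 4.03×10⁻³ m².
Then P = σAT⁴ = 5.670×10⁻⁸×4.03×10⁻³×(1012.93)⁴ = 241 W.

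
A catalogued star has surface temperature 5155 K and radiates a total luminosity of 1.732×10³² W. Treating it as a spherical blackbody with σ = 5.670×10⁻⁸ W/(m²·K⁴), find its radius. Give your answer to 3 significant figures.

R ≈ 5.87×10¹¹ m

L = 4πR²σT⁴ ⇒ R = √(L/(4πσT⁴)).
σT⁴ = 4.00403×10⁷ W/m², so R = √(1.732×10³²/(4π×4.00403×10⁷)) = 5.87×10¹¹ m.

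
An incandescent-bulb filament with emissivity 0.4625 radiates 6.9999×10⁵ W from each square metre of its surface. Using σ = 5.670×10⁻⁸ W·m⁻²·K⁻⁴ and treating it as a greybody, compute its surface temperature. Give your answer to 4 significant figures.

I = εσT⁴, so T = (I/εσ)^(1/4) = (6.9999×10⁵/(0.4625×5.670×10⁻⁸))^(1/4) = 2273 K.

T ≈ 2273 K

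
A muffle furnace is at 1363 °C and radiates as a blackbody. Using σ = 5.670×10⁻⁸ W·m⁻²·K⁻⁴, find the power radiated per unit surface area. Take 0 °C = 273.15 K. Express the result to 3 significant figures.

T = 1363 °C + 273.15 = 1636.15 K.
Stefan–Boltzmann: I = σT⁴ = 5.670×10⁻⁸ × (1636.15)⁴ = 4.06×10⁵ W/m².

I ≈ 4.06×10⁵ W/m²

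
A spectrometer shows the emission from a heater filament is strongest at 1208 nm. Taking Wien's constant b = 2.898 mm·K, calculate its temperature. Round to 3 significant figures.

Wien's law gives T = b/λ_max = (2.898×10⁻³ m·K)/(1.208×10⁻⁶ m) = 2.40×10³ K.

T ≈ 2.40×10³ K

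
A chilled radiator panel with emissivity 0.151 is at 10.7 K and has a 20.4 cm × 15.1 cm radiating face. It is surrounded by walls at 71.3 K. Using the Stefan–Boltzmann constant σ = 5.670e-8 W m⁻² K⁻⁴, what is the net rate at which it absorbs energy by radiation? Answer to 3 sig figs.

Net gain ≈ 6.81×10⁻³ W

Area A = 0.204 × 0.151 = 0.030804 m².
Net radiated power P_net = εσA(T⁴ − T₀⁴) = 0.151×5.670×10⁻⁸×0.030804×(10.7⁴ − 71.3⁴).
T⁴ − T₀⁴ = 13108.0 − 2.58439×10⁷ = -2.58308×10⁷ K⁴, so P_net = -6.81×10⁻³ W — negative, meaning a net gain of 6.81×10⁻³ W.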